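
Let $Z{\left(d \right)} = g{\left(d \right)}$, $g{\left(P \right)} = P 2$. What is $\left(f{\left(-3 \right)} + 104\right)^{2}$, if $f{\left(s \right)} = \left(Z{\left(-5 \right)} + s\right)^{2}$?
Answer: $74529$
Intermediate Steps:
$g{\left(P \right)} = 2 P$
$Z{\left(d \right)} = 2 d$
$f{\left(s \right)} = \left(-10 + s\right)^{2}$ ($f{\left(s \right)} = \left(2 \left(-5\right) + s\right)^{2} = \left(-10 + s\right)^{2}$)
$\left(f{\left(-3 \right)} + 104\right)^{2} = \left(\left(-10 - 3\right)^{2} + 104\right)^{2} = \left(\left(-13\right)^{2} + 104\right)^{2} = \left(169 + 104\right)^{2} = 273^{2} = 74529$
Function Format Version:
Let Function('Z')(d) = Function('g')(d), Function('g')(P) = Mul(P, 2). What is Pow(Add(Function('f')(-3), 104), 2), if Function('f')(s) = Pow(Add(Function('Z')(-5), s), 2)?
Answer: 74529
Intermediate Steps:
Function('g')(P) = Mul(2, P)
Function('Z')(d) = Mul(2, d)
Function('f')(s) = Pow(Add(-10, s), 2) (Function('f')(s) = Pow(Add(Mul(2, -5), s), 2) = Pow(Add(-10, s), 2))
Pow(Add(Function('f')(-3), 104), 2) = Pow(Add(Pow(Add(-10, -3), 2), 104), 2) = Pow(Add(Pow(-13, 2), 104), 2) = Pow(Add(169, 104), 2) = Pow(273, 2) = 74529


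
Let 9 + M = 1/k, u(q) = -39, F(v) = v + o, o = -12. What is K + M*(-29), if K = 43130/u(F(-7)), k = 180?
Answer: -1977437/2340 ≈ -845.06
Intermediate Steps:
F(v) = -12 + v (F(v) = v - 12 = -12 + v)
M = -1619/180 (M = -9 + 1/180 = -1619/180 ≈ -8.9944)
K = -43130/39 (K = 43130/(-39) = 43130*(-1/39) = -43130/39 ≈ -1105.9)
K + M*(-29) = -43130/39 - 1619/180*(-29) = -43130/39 + 46951/180 = -1977437/2340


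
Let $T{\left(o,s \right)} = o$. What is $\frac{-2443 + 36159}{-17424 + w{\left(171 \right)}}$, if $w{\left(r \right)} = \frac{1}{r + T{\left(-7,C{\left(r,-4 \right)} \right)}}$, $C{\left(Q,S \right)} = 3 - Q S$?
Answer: $- \frac{5529424}{2857535} \approx -1.935$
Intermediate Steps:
$C{\left(Q,S \right)} = 3 - Q S$
$w{\left(r \right)} = \frac{1}{-7 + r}$ ($w{\left(r \right)} = \frac{1}{r - 7} = \frac{1}{-7 + r}$)
$\frac{-2443 + 36159}{-17424 + w{\left(171 \right)}} = \frac{-2443 + 36159}{-17424 + \frac{1}{-7 + 171}} = \frac{33716}{-17424 + \frac{1}{164}} = \frac{33716}{- \frac{2857535}{164}} = 33716 \left(- \frac{164}{2857535}\right) = - \frac{5529424}{2857535}$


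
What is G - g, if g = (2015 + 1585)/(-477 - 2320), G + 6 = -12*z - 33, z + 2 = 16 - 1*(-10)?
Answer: -911019/2797 ≈ -325.71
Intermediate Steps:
z = 24 (z = -2 + (16 - 1*(-10)) = -2 + (16 + 10) = -2 + 26 = 24)
G = -327 (G = -6 + (-12*24 - 33) = -6 + (-288 - 33) = -6 - 321 = -327)
g = -3600/2797 (g = 3600/(-2797) = 3600*(-1/2797) = -3600/2797 ≈ -1.2871)
G - g = -327 - 1*(-3600/2797) = -327 + 3600/2797 = -911019/2797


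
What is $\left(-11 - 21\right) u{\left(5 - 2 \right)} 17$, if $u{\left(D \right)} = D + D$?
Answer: $-3264$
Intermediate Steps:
$u{\left(D \right)} = 2 D$
$\left(-11 - 21\right) u{\left(5 - 2 \right)} 17 = \left(-11 - 21\right) 2 \left(5 - 2\right) 17 = - 32 \cdot 2 \left(5 - 2\right) 17 = - 32 \cdot 2 \cdot 3 \cdot 17 = \left(-32\right) 6 \cdot 17 = \left(-192\right) 17 = -3264$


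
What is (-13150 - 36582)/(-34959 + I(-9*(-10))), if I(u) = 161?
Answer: 24866/17399 ≈ 1.4292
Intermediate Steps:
(-13150 - 36582)/(-34959 + I(-9*(-10))) = (-13150 - 36582)/(-34959 + 161) = -49732/(-34798) = -49732*(-1/34798) = 24866/17399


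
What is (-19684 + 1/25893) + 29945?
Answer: 265688074/25893 ≈ 10261.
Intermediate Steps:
(-19684 + 1/25893) + 29945 = -509677811/25893 + 29945 = 265688074/25893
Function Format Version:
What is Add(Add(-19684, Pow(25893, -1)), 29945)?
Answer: Rational(265688074, 25893) ≈ 10261.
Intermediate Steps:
Add(Add(-19684, Pow(25893, -1)), 29945) = Add(Add(-19684, Rational(1, 25893)), 29945) = Add(Rational(-509677811, 25893), 29945) = Rational(265688074, 25893)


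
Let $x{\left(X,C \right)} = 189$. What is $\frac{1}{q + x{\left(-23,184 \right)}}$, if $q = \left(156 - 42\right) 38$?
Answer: $\frac{1}{4521} \approx 0.00022119$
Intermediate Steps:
$q = 4332$ ($q = 114 \cdot 38 = 4332$)
$\frac{1}{q + x{\left(-23,184 \right)}} = \frac{1}{4332 + 189} = \frac{1}{4521}$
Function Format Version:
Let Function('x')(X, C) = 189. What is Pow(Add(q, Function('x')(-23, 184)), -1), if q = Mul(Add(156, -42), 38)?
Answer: Rational(1, 4521) ≈ 0.00022119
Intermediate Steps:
q = 4332 (q = Mul(114, 38) = 4332)
Pow(Add(q, Function('x')(-23, 184)), -1) = Pow(Add(4332, 189), -1) = Pow(4521, -1) = Rational(1, 4521)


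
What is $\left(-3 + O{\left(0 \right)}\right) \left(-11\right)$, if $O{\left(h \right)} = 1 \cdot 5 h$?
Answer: $33$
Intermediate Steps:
$O{\left(h \right)} = 5 h$
$\left(-3 + O{\left(0 \right)}\right) \left(-11\right) = \left(-3 + 5 \cdot 0\right) \left(-11\right) = \left(-3 + 0\right) \left(-11\right) = \left(-3\right) \left(-11\right) = 33$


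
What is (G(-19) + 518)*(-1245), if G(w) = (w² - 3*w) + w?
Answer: -1141665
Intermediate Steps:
G(w) = w² - 2*w
(G(-19) + 518)*(-1245) = (-19*(-2 - 19) + 518)*(-1245) = (-19*(-21) + 518)*(-1245) = (399 + 518)*(-1245) = 917*(-1245) = -1141665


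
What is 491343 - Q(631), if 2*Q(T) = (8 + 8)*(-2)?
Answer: 491359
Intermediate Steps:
Q(T) = -16 (Q(T) = ((8 + 8)*(-2))/2 = (16*(-2))/2 = (1/2)*(-32) = -16)
491343 - Q(631) = 491343 - 1*(-16) = 491343 + 16 = 491359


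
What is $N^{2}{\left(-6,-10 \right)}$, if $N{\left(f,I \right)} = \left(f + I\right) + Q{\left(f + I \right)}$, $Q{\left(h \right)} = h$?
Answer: $1024$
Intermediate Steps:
$N{\left(f,I \right)} = 2 I + 2 f$ ($N{\left(f,I \right)} = \left(f + I\right) + \left(f + I\right) = \left(I + f\right) + \left(I + f\right) = 2 I + 2 f$)
$N^{2}{\left(-6,-10 \right)} = \left(2 \left(-10\right) + 2 \left(-6\right)\right)^{2} = \left(-20 - 12\right)^{2} = \left(-32\right)^{2} = 1024$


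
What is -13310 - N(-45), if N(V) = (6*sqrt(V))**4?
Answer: -2637710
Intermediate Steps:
N(V) = 1296*V**2
-13310 - N(-45) = -13310 - 1296*(-45)**2 = -13310 - 1296*2025 = -13310 - 1*2624400 = -13310 - 2624400 = -2637710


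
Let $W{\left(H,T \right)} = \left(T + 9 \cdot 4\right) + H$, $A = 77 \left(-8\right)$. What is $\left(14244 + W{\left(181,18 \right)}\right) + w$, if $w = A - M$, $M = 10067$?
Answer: $3796$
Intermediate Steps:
$A = -616$
$W{\left(H,T \right)} = 36 + H + T$ ($W{\left(H,T \right)} = \left(T + 36\right) + H = \left(36 + T\right) + H = 36 + H + T$)
$w = -10683$ ($w = -616 - 10067 = -10683$)
$\left(14244 + W{\left(181,18 \right)}\right) + w = \left(14244 + \left(36 + 181 + 18\right)\right) - 10683 = \left(14244 + 235\right) - 10683 = 14479 - 10683 = 3796$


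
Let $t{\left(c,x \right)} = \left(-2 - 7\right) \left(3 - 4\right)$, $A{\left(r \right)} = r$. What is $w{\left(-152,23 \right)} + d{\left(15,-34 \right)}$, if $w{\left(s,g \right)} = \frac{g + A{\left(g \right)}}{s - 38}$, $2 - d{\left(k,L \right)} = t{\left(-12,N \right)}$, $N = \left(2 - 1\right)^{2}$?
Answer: $- \frac{688}{95} \approx -7.2421$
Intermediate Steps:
$N = 1$ ($N = 1^{2} = 1$)
$t{\left(c,x \right)} = 9$ ($t{\left(c,x \right)} = \left(-9\right) \left(-1\right) = 9$)
$d{\left(k,L \right)} = -7$ ($d{\left(k,L \right)} = 2 - 9 = -7$)
$w{\left(s,g \right)} = \frac{2 g}{-38 + s}$ ($w{\left(s,g \right)} = \frac{g + g}{s - 38} = \frac{2 g}{-38 + s}$)
$w{\left(-152,23 \right)} + d{\left(15,-34 \right)} = 2 \cdot 23 \frac{1}{-38 - 152} - 7 = 2 \cdot 23 \frac{1}{-190} - 7 = 2 \cdot 23 \left(- \frac{1}{190}\right) - 7 = - \frac{23}{95} - 7 = - \frac{688}{95}$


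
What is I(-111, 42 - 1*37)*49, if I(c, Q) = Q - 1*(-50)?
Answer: 2695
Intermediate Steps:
I(c, Q) = 50 + Q (I(c, Q) = Q + 50 = 50 + Q)
I(-111, 42 - 1*37)*49 = (50 + (42 - 1*37))*49 = (50 + (42 - 37))*49 = (50 + 5)*49 = 55*49 = 2695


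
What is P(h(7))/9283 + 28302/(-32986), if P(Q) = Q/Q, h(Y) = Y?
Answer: -131347240/153104519 ≈ -0.85789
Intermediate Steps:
P(Q) = 1
P(h(7))/9283 + 28302/(-32986) = 1/9283 + 28302/(-32986) = 1*(1/9283) + 28302*(-1/32986) = 1/9283 - 14151/16493 = -131347240/153104519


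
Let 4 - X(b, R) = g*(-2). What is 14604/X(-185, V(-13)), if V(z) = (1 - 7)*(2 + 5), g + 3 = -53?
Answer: -1217/9 ≈ -135.22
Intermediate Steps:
g = -56 (g = -3 - 53 = -56)
V(z) = -42 (V(z) = -6*7 = -42)
X(b, R) = -108 (X(b, R) = 4 - (-56)*(-2) = 4 - 1*112 = 4 - 112 = -108)
14604/X(-185, V(-13)) = 14604/(-108) = 14604*(-1/108) = -1217/9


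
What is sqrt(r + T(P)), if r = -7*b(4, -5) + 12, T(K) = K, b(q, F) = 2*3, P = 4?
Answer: I*sqrt(26) ≈ 5.099*I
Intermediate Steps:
b(q, F) = 6
r = -30 (r = -7*6 + 12 = -42 + 12 = -30)
sqrt(r + T(P)) = sqrt(-30 + 4) = sqrt(-26) = I*sqrt(26)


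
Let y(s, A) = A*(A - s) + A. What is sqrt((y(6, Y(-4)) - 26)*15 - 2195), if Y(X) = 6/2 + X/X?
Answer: 23*I*sqrt(5) ≈ 51.43*I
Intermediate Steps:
Y(X) = 4 (Y(X) = 6*(1/2) + 1 = 3 + 1 = 4)
y(s, A) = A + A*(A - s)
sqrt((y(6, Y(-4)) - 26)*15 - 2195) = sqrt((4*(1 + 4 - 1*6) - 26)*15 - 2195) = sqrt((4*(1 + 4 - 6) - 26)*15 - 2195) = sqrt((4*(-1) - 26)*15 - 2195) = sqrt((-4 - 26)*15 - 2195) = sqrt(-30*15 - 2195) = sqrt(-450 - 2195) = sqrt(-2645) = 23*I*sqrt(5)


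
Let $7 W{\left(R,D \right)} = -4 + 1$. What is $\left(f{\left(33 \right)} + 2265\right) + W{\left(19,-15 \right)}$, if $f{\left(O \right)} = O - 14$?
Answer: $\frac{15985}{7} \approx 2283.6$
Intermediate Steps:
$f{\left(O \right)} = -14 + O$ ($f{\left(O \right)} = O - 14 = -14 + O$)
$W{\left(R,D \right)} = - \frac{3}{7}$ ($W{\left(R,D \right)} = \frac{-4 + 1}{7} = \frac{1}{7} \left(-3\right) = - \frac{3}{7}$)
$\left(f{\left(33 \right)} + 2265\right) + W{\left(19,-15 \right)} = \left(\left(-14 + 33\right) + 2265\right) - \frac{3}{7} = \left(19 + 2265\right) - \frac{3}{7} = 2284 - \frac{3}{7} = \frac{15985}{7}$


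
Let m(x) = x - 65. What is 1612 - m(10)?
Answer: 1667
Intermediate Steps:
m(x) = -65 + x
1612 - m(10) = 1612 - (-65 + 10) = 1612 - 1*(-55) = 1612 + 55 = 1667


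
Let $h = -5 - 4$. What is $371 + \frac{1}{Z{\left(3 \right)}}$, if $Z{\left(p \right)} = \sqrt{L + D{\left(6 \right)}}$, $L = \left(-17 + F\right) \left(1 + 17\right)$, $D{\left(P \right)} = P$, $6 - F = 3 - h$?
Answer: $371 - \frac{i \sqrt{102}}{204} \approx 371.0 - 0.049507 i$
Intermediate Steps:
$h = -9$ ($h = -5 - 4 = -9$)
$F = -6$ ($F = 6 - \left(3 - -9\right) = 6 - \left(3 + 9\right) = 6 - 12 = -6$)
$L = -414$ ($L = \left(-17 - 6\right) \left(1 + 17\right) = \left(-23\right) 18 = -414$)
$Z{\left(p \right)} = 2 i \sqrt{102}$ ($Z{\left(p \right)} = \sqrt{-414 + 6} = \sqrt{-408} = 2 i \sqrt{102}$)
$371 + \frac{1}{Z{\left(3 \right)}} = 371 + \frac{1}{2 i \sqrt{102}} = 371 - \frac{i \sqrt{102}}{204}$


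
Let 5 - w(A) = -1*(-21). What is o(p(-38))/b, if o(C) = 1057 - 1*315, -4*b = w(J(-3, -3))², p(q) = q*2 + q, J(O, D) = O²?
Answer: -371/32 ≈ -11.594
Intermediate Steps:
p(q) = 3*q (p(q) = 2*q + q = 3*q)
w(A) = -16 (w(A) = 5 - (-1)*(-21) = 5 - 1*21 = 5 - 21 = -16)
b = -64 (b = -¼*(-16)² = -¼*256 = -64)
o(C) = 742 (o(C) = 1057 - 315 = 742)
o(p(-38))/b = 742/(-64) = 742*(-1/64) = -371/32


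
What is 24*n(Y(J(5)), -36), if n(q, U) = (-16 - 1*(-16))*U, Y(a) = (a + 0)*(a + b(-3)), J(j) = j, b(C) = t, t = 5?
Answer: 0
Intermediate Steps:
b(C) = 5
Y(a) = a*(5 + a) (Y(a) = (a + 0)*(a + 5) = a*(5 + a))
n(q, U) = 0 (n(q, U) = (-16 + 16)*U = 0*U = 0)
24*n(Y(J(5)), -36) = 24*0 = 0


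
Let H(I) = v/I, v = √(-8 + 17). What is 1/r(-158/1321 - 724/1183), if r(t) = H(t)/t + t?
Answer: 680926740178729044/3318304692210335263 ≈ 0.20520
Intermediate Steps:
v = 3 (v = √9 = 3)
H(I) = 3/I
r(t) = t + 3/t² (r(t) = (3/t)/t + t = 3/t² + t = t + 3/t²)
1/r(-158/1321 - 724/1183) = 1/((-158/1321 - 724/1183) + 3/(-158/1321 - 724/1183)²) = 1/(-1143318/1562743 + 3/(-1143318/1562743)²) = 1/(-1143318/1562743 + 3*(2442165684049/1307176049124)) = 1/(-1143318/1562743 + 2442165684049/435725349708) = 1/(3318304692210335263/680926740178729044) = 680926740178729044/3318304692210335263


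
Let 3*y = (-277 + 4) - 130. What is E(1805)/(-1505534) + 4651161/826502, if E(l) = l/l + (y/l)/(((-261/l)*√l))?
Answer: 1750620049618/311081715517 - 403*√5/111989146590 ≈ 5.6275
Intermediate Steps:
y = -403/3 (y = ((-277 + 4) - 130)/3 = (-273 - 130)/3 = (⅓)*(-403) = -403/3 ≈ -134.33)
E(l) = 1 + 403/(783*√l) (E(l) = l/l + (-403/(3*l))/(((-261/l)*√l)) = 1 + (-403/(3*l))/((-261/√l)) = 1 + (-403/(3*l))*(-√l/261) = 1 + 403/(783*√l))
E(1805)/(-1505534) + 4651161/826502 = (1 + 403/(783*√1805))/(-1505534) + 4651161/826502 = (1 + 403*(√5/95)/783)*(-1/1505534) + 4651161*(1/826502) = (1 + 403*√5/74385)*(-1/1505534) + 4651161/826502 = (-1/1505534 - 403*√5/111989146590) + 4651161/826502 = 1750620049618/311081715517 - 403*√5/111989146590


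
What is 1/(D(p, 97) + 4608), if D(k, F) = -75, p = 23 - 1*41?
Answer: 1/4533 ≈ 0.00022060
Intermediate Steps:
p = -18 (p = 23 - 41 = -18)
1/(D(p, 97) + 4608) = 1/(-75 + 4608) = 1/4533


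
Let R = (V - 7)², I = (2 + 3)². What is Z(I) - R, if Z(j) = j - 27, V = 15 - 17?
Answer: -83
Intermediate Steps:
I = 25 (I = 5² = 25)
V = -2
Z(j) = -27 + j
R = 81 (R = (-2 - 7)² = (-9)² = 81)
Z(I) - R = (-27 + 25) - 1*81 = -2 - 81 = -83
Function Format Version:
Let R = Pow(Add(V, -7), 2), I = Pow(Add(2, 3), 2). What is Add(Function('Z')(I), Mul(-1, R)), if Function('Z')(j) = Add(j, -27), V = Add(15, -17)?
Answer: -83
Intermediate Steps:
I = 25 (I = Pow(5, 2) = 25)
V = -2
Function('Z')(j) = Add(-27, j)
R = 81 (R = Pow(Add(-2, -7), 2) = Pow(-9, 2) = 81)
Add(Function('Z')(I), Mul(-1, R)) = Add(Add(-27, 25), Mul(-1, 81)) = Add(-2, -81) = -83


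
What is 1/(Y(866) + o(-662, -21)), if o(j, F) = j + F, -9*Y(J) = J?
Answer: -9/7013 ≈ -0.0012833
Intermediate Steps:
Y(J) = -J/9
o(j, F) = F + j
1/(Y(866) + o(-662, -21)) = 1/(-1/9*866 + (-21 - 662)) = 1/(-866/9 - 683) = 1/(-7013/9) = -9/7013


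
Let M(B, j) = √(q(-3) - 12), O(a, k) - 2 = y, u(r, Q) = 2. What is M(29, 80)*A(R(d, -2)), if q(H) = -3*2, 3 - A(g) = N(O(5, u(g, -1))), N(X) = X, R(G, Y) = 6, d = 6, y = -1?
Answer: 6*I*√2 ≈ 8.4853*I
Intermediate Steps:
O(a, k) = 1 (O(a, k) = 2 - 1 = 1)
A(g) = 2 (A(g) = 3 - 1*1 = 3 - 1 = 2)
q(H) = -6
M(B, j) = 3*I*√2 (M(B, j) = √(-6 - 12) = √(-18) = 3*I*√2)
M(29, 80)*A(R(d, -2)) = (3*I*√2)*2 = 6*I*√2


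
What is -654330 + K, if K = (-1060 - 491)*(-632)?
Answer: 325902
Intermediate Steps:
K = 980232 (K = -1551*(-632) = 980232)
-654330 + K = -654330 + 980232 = 325902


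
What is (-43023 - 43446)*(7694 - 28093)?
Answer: 1763881131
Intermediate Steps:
(-43023 - 43446)*(7694 - 28093) = -86469*(-20399) = 1763881131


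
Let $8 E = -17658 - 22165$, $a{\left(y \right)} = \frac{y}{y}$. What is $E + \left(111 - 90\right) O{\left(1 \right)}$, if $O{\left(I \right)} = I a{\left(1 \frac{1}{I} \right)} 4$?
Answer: $- \frac{39151}{8} \approx -4893.9$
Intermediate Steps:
$a{\left(y \right)} = 1$
$O{\left(I \right)} = 4 I$ ($O{\left(I \right)} = I 1 \cdot 4 = I 4 = 4 I$)
$E = - \frac{39823}{8}$ ($E = \frac{-17658 - 22165}{8} = \frac{1}{8} \left(-39823\right) = - \frac{39823}{8} \approx -4977.9$)
$E + \left(111 - 90\right) O{\left(1 \right)} = - \frac{39823}{8} + \left(111 - 90\right) 4 \cdot 1 = - \frac{39823}{8} + 21 \cdot 4 = - \frac{39823}{8} + 84 = - \frac{39151}{8}$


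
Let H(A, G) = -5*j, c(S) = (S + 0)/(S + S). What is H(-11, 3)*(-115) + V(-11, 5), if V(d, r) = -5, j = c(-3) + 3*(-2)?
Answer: -6335/2 ≈ -3167.5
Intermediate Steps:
c(S) = 1/2 (c(S) = S/((2*S)) = S*(1/(2*S)) = 1/2)
j = -11/2 (j = 1/2 + 3*(-2) = 1/2 - 6 = -11/2 ≈ -5.5000)
H(A, G) = 55/2 (H(A, G) = -5*(-11/2) = 55/2)
H(-11, 3)*(-115) + V(-11, 5) = (55/2)*(-115) - 5 = -6325/2 - 5 = -6335/2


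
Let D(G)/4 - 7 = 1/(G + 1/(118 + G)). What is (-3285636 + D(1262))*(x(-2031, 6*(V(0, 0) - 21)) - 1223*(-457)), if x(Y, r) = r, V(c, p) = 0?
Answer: -3197416243798569880/1741561 ≈ -1.8359e+12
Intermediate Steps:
D(G) = 28 + 4/(G + 1/(118 + G))
(-3285636 + D(1262))*(x(-2031, 6*(V(0, 0) - 21)) - 1223*(-457)) = (-3285636 + 4*(125 + 7*1262**2 + 827*1262)/(1 + 1262**2 + 118*1262))*(6*(0 - 21) - 1223*(-457)) = (-3285636 + 4*(125 + 7*1592644 + 1043674)/(1 + 1592644 + 148916))*(6*(-21) + 558911) = (-3285636 + 4*(125 + 11148508 + 1043674)/1741561)*(-126 + 558911) = (-3285636 + 4*(1/1741561)*12192307)*558785 = (-3285636 + 48769228/1741561)*558785 = -5722086748568/1741561*558785 = -3197416243798569880/1741561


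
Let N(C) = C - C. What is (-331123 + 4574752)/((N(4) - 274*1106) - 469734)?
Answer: -4243629/772778 ≈ -5.4914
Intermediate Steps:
N(C) = 0
(-331123 + 4574752)/((N(4) - 274*1106) - 469734) = (-331123 + 4574752)/((0 - 274*1106) - 469734) = 4243629/((0 - 303044) - 469734) = 4243629/(-303044 - 469734) = 4243629/(-772778) = 4243629*(-1/772778) = -4243629/772778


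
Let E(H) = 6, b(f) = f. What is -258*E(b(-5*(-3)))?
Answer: -1548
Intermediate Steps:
-258*E(b(-5*(-3))) = -258*6 = -1548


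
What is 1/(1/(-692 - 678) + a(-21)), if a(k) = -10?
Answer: -1370/13701 ≈ -0.099993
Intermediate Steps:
1/(1/(-692 - 678) + a(-21)) = 1/(1/(-692 - 678) - 10) = 1/(1/(-1370) - 10) = 1/(-1/1370 - 10) = 1/(-13701/1370) = -1370/13701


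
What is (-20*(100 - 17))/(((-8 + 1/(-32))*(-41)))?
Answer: -53120/10537 ≈ -5.0413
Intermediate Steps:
(-20*(100 - 17))/(((-8 + 1/(-32))*(-41))) = (-20*83)/(((-8 - 1/32)*(-41))) = -1660/((-257/32*(-41))) = -1660/10537/32 = -1660*32/10537 = -53120/10537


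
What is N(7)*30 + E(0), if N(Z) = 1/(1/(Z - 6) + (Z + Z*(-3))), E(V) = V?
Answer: -30/13 ≈ -2.3077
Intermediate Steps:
N(Z) = 1/(1/(-6 + Z) - 2*Z) (N(Z) = 1/(1/(-6 + Z) + (Z - 3*Z)) = 1/(1/(-6 + Z) - 2*Z))
N(7)*30 + E(0) = ((-6 + 7)/(1 - 2*7² + 12*7))*30 + 0 = (1/(1 - 2*49 + 84))*30 + 0 = (1/(1 - 98 + 84))*30 + 0 = (1/(-13))*30 + 0 = -1/13*1*30 + 0 = -1/13*30 + 0 = -30/13 + 0 = -30/13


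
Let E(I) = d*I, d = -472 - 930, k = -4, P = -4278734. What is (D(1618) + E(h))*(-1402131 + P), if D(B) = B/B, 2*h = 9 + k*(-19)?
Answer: 338488660160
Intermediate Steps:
d = -1402
h = 85/2 (h = (9 - 4*(-19))/2 = (9 + 76)/2 = (1/2)*85 = 85/2 ≈ 42.500)
D(B) = 1
E(I) = -1402*I
(D(1618) + E(h))*(-1402131 + P) = (1 - 1402*85/2)*(-1402131 - 4278734) = (1 - 59585)*(-5680865) = -59584*(-5680865) = 338488660160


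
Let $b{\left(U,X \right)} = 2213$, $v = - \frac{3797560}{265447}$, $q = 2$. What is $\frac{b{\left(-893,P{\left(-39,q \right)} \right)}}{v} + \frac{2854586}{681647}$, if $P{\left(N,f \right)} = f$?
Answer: $- \frac{29967869693489}{199122721640} \approx -150.5$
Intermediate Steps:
$v = - \frac{292120}{20419}$ ($v = \left(-3797560\right) \frac{1}{265447} = - \frac{292120}{20419} \approx -14.306$)
$\frac{b{\left(-893,P{\left(-39,q \right)} \right)}}{v} + \frac{2854586}{681647} = \frac{2213}{- \frac{292120}{20419}} + \frac{2854586}{681647} = 2213 \left(- \frac{20419}{292120}\right) + 2854586 \cdot \frac{1}{681647} = - \frac{45187247}{292120} + \frac{2854586}{681647} = - \frac{29967869693489}{199122721640}$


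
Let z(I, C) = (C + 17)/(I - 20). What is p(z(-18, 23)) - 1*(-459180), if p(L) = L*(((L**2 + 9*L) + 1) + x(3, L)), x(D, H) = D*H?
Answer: 3149591600/6859 ≈ 4.5919e+5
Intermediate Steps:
z(I, C) = (17 + C)/(-20 + I)
p(L) = L*(1 + L**2 + 12*L) (p(L) = L*(((L**2 + 9*L) + 1) + 3*L) = L*((1 + L**2 + 9*L) + 3*L) = L*(1 + L**2 + 12*L))
p(z(-18, 23)) - 1*(-459180) = ((17 + 23)/(-20 - 18))*(1 + ((17 + 23)/(-20 - 18))**2 + 12*((17 + 23)/(-20 - 18))) - 1*(-459180) = (40/(-38))*(1 + (40/(-38))**2 + 12*(40/(-38))) + 459180 = (-1/38*40)*(1 + (-1/38*40)**2 + 12*(-1/38*40)) + 459180 = -20*(1 + (-20/19)**2 + 12*(-20/19))/19 + 459180 = -20*(1 + 400/361 - 240/19)/19 + 459180 = -20/19*(-3799/361) + 459180 = 75980/6859 + 459180 = 3149591600/6859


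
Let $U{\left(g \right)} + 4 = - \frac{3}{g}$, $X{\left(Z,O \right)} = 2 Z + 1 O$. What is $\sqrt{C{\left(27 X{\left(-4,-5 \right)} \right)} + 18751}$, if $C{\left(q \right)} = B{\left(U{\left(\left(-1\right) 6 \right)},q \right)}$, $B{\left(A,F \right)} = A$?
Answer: $\frac{\sqrt{74990}}{2} \approx 136.92$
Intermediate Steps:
$X{\left(Z,O \right)} = O + 2 Z$ ($X{\left(Z,O \right)} = 2 Z + O = O + 2 Z$)
$U{\left(g \right)} = -4 - \frac{3}{g}$
$C{\left(q \right)} = - \frac{7}{2}$ ($C{\left(q \right)} = -4 - \frac{3}{\left(-1\right) 6} = -4 - \frac{3}{-6} = -4 - - \frac{1}{2} = -4 + \frac{1}{2} = - \frac{7}{2}$)
$\sqrt{C{\left(27 X{\left(-4,-5 \right)} \right)} + 18751} = \sqrt{- \frac{7}{2} + 18751} = \sqrt{\frac{37495}{2}} = \frac{\sqrt{74990}}{2}$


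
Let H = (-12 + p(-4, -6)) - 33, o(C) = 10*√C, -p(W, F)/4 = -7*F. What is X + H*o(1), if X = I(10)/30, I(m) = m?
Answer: -6389/3 ≈ -2129.7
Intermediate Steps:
p(W, F) = 28*F (p(W, F) = -(-28)*F = 28*F)
X = ⅓ (X = 10/30 = 10*(1/30) = ⅓ ≈ 0.33333)
H = -213 (H = (-12 + 28*(-6)) - 33 = (-12 - 168) - 33 = -180 - 33 = -213)
X + H*o(1) = ⅓ - 2130*√1 = ⅓ - 2130 = -6389/3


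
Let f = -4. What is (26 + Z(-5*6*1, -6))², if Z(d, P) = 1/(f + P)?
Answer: 67081/100 ≈ 670.81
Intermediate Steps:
Z(d, P) = 1/(-4 + P)
(26 + Z(-5*6*1, -6))² = (26 + 1/(-4 - 6))² = (26 + 1/(-10))² = (26 - ⅒)² = (259/10)² = 67081/100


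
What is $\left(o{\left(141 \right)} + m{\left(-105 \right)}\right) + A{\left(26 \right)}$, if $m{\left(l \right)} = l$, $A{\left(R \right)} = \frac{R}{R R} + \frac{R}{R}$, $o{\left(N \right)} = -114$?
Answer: $- \frac{5667}{26} \approx -217.96$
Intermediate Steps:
$A{\left(R \right)} = 1 + \frac{1}{R}$ ($A{\left(R \right)} = \frac{R}{R^{2}} + 1 = \frac{1}{R} + 1 = 1 + \frac{1}{R}$)
$\left(o{\left(141 \right)} + m{\left(-105 \right)}\right) + A{\left(26 \right)} = \left(-114 - 105\right) + \frac{1 + 26}{26} = -219 + \frac{1}{26} \cdot 27 = -219 + \frac{27}{26} = - \frac{5667}{26}$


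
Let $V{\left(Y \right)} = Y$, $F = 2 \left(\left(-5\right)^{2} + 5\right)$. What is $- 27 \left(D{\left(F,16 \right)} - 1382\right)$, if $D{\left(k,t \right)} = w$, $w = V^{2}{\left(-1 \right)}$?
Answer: $37287$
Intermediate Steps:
$F = 60$ ($F = 2 \left(25 + 5\right) = 2 \cdot 30 = 60$)
$w = 1$ ($w = \left(-1\right)^{2} = 1$)
$D{\left(k,t \right)} = 1$
$- 27 \left(D{\left(F,16 \right)} - 1382\right) = - 27 \left(1 - 1382\right) = \left(-27\right) \left(-1381\right) = 37287$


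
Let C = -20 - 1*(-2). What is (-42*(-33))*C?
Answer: -24948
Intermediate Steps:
C = -18 (C = -20 + 2 = -18)
(-42*(-33))*C = -42*(-33)*(-18) = 1386*(-18) = -24948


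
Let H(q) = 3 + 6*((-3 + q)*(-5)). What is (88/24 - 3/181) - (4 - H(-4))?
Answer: 115469/543 ≈ 212.65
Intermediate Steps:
H(q) = 93 - 30*q (H(q) = 3 + 6*(15 - 5*q) = 3 + (90 - 30*q) = 93 - 30*q)
(88/24 - 3/181) - (4 - H(-4)) = (88/24 - 3/181) - (4 - (93 - 30*(-4))) = (88*(1/24) - 3*1/181) - (4 - (93 + 120)) = (11/3 - 3/181) - (4 - 1*213) = 1982/543 - (4 - 213) = 1982/543 - 1*(-209) = 1982/543 + 209 = 115469/543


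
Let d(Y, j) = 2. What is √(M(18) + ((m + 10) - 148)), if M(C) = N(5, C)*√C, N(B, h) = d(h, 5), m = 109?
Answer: √(-29 + 6*√2) ≈ 4.5293*I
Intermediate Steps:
N(B, h) = 2
M(C) = 2*√C
√(M(18) + ((m + 10) - 148)) = √(2*√18 + ((109 + 10) - 148)) = √(2*(3*√2) + (119 - 148)) = √(6*√2 - 29) = √(-29 + 6*√2)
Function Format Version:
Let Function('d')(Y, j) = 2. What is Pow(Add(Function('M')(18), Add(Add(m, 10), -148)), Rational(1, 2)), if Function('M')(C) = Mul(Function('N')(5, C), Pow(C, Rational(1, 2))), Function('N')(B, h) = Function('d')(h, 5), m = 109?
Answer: Pow(Add(-29, Mul(6, Pow(2, Rational(1, 2)))), Rational(1, 2)) ≈ Mul(4.5293, I)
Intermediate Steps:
Function('N')(B, h) = 2
Function('M')(C) = Mul(2, Pow(C, Rational(1, 2)))
Pow(Add(Function('M')(18), Add(Add(m, 10), -148)), Rational(1, 2)) = Pow(Add(Mul(2, Pow(18, Rational(1, 2))), Add(Add(109, 10), -148)), Rational(1, 2)) = Pow(Add(Mul(2, Mul(3, Pow(2, Rational(1, 2)))), Add(119, -148)), Rational(1, 2)) = Pow(Add(Mul(6, Pow(2, Rational(1, 2))), -29), Rational(1, 2)) = Pow(Add(-29, Mul(6, Pow(2, Rational(1, 2)))), Rational(1, 2))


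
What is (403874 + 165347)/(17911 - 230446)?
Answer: -569221/212535 ≈ -2.6782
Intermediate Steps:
(403874 + 165347)/(17911 - 230446) = 569221/(-212535) = 569221*(-1/212535) = -569221/212535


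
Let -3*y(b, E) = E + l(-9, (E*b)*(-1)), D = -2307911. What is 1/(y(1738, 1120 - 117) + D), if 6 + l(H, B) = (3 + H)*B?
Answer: -3/17384014 ≈ -1.7257e-7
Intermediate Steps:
l(H, B) = -6 + B*(3 + H) (l(H, B) = -6 + (3 + H)*B = -6 + B*(3 + H))
y(b, E) = 2 - E/3 - 2*E*b (y(b, E) = -(E + (-6 + 3*((E*b)*(-1)) + ((E*b)*(-1))*(-9)))/3 = -(E + (-6 + 3*(-E*b) - E*b*(-9)))/3 = -(E + (-6 - 3*E*b + 9*E*b))/3 = -(E + (-6 + 6*E*b))/3 = -(-6 + E + 6*E*b)/3 = 2 - E/3 - 2*E*b)
1/(y(1738, 1120 - 117) + D) = 1/((2 - (1120 - 117)/3 - 2*(1120 - 117)*1738) - 2307911) = 1/((2 - ⅓*1003 - 2*1003*1738) - 2307911) = 1/((2 - 1003/3 - 3486428) - 2307911) = 1/(-10460281/3 - 2307911) = 1/(-17384014/3) = -3/17384014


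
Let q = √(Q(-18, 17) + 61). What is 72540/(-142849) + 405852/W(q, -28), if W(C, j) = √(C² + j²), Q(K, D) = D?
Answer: -72540/142849 + 202926*√862/431 ≈ 13823.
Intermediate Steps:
q = √78 (q = √(17 + 61) = √78 ≈ 8.8318)
72540/(-142849) + 405852/W(q, -28) = 72540/(-142849) + 405852/(√((√78)² + (-28)²)) = 72540*(-1/142849) + 405852/(√(78 + 784)) = -72540/142849 + 405852/(√862) = -72540/142849 + 405852*(√862/862) = -72540/142849 + 202926*√862/431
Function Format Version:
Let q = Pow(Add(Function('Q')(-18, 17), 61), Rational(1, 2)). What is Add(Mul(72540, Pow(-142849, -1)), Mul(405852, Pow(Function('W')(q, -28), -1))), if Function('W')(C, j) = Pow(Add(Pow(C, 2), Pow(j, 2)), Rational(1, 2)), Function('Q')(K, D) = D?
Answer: Add(Rational(-72540, 142849), Mul(Rational(202926, 431), Pow(862, Rational(1, 2)))) ≈ 13823.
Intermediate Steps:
q = Pow(78, Rational(1, 2)) (q = Pow(Add(17, 61), Rational(1, 2)) = Pow(78, Rational(1, 2)) ≈ 8.8318)
Add(Mul(72540, Pow(-142849, -1)), Mul(405852, Pow(Function('W')(q, -28), -1))) = Add(Mul(72540, Pow(-142849, -1)), Mul(405852, Pow(Pow(Add(Pow(Pow(78, Rational(1, 2)), 2), Pow(-28, 2)), Rational(1, 2)), -1))) = Add(Mul(72540, Rational(-1, 142849)), Mul(405852, Pow(Pow(Add(78, 784), Rational(1, 2)), -1))) = Add(Rational(-72540, 142849), Mul(405852, Pow(Pow(862, Rational(1, 2)), -1))) = Add(Rational(-72540, 142849), Mul(405852, Mul(Rational(1, 862), Pow(862, Rational(1, 2))))) = Add(Rational(-72540, 142849), Mul(Rational(202926, 431), Pow(862, Rational(1, 2))))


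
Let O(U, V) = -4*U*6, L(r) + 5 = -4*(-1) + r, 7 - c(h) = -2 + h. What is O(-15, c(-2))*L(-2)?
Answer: -1080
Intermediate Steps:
c(h) = 9 - h (c(h) = 7 - (-2 + h) = 7 + (2 - h) = 9 - h)
L(r) = -1 + r (L(r) = -5 + (-4*(-1) + r) = -5 + (4 + r) = -1 + r)
O(U, V) = -24*U
O(-15, c(-2))*L(-2) = (-24*(-15))*(-1 - 2) = 360*(-3) = -1080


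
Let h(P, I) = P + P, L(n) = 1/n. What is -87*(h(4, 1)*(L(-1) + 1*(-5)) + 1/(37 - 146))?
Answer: 455271/109 ≈ 4176.8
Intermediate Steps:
h(P, I) = 2*P
-87*(h(4, 1)*(L(-1) + 1*(-5)) + 1/(37 - 146)) = -87*((2*4)*(1/(-1) + 1*(-5)) + 1/(37 - 146)) = -87*(8*(-1 - 5) + 1/(-109)) = -87*(8*(-6) - 1/109) = -87*(-48 - 1/109) = -87*(-5233/109) = 455271/109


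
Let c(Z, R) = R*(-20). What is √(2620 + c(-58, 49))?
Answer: 2*√410 ≈ 40.497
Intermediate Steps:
c(Z, R) = -20*R
√(2620 + c(-58, 49)) = √(2620 - 20*49) = √(2620 - 980) = √1640 = 2*√410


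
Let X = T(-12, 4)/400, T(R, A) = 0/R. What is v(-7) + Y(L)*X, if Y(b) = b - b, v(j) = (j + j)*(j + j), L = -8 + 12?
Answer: 196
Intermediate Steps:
L = 4
v(j) = 4*j**2 (v(j) = (2*j)*(2*j) = 4*j**2)
T(R, A) = 0
Y(b) = 0
X = 0 (X = 0/400 = 0*(1/400) = 0)
v(-7) + Y(L)*X = 4*(-7)**2 + 0*0 = 4*49 + 0 = 196 + 0 = 196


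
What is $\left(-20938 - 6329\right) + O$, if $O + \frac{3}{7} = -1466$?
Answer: $- \frac{201134}{7} \approx -28733.0$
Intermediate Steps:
$O = - \frac{10265}{7}$ ($O = - \frac{3}{7} - 1466 = - \frac{10265}{7} \approx -1466.4$)
$\left(-20938 - 6329\right) + O = \left(-20938 - 6329\right) - \frac{10265}{7} = -27267 - \frac{10265}{7} = - \frac{201134}{7}$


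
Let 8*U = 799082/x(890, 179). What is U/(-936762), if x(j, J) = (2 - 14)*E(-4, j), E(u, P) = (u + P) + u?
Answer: 399541/39658756032 ≈ 1.0074e-5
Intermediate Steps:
E(u, P) = P + 2*u (E(u, P) = (P + u) + u = P + 2*u)
x(j, J) = 96 - 12*j (x(j, J) = (2 - 14)*(j + 2*(-4)) = -12*(j - 8) = -12*(-8 + j) = 96 - 12*j)
U = -399541/42336 (U = (799082/(96 - 12*890))/8 = (799082/(96 - 10680))/8 = (799082/(-10584))/8 = (799082*(-1/10584))/8 = (⅛)*(-399541/5292) = -399541/42336 ≈ -9.4374)
U/(-936762) = -399541/42336/(-936762) = -399541/42336*(-1/936762) = 399541/39658756032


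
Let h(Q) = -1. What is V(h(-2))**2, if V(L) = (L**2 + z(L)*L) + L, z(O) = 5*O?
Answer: 25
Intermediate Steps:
V(L) = L + 6*L**2 (V(L) = (L**2 + (5*L)*L) + L = (L**2 + 5*L**2) + L = 6*L**2 + L = L + 6*L**2)
V(h(-2))**2 = (-(1 + 6*(-1)))**2 = (-(1 - 6))**2 = (-1*(-5))**2 = 5**2 = 25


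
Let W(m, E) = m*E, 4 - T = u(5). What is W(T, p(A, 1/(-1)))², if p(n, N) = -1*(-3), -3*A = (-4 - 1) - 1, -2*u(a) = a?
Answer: 1521/4 ≈ 380.25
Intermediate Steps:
u(a) = -a/2
A = 2 (A = -((-4 - 1) - 1)/3 = -(-5 - 1)/3 = -⅓*(-6) = 2)
T = 13/2 (T = 4 - (-1)*5/2 = 4 - 1*(-5/2) = 4 + 5/2 = 13/2 ≈ 6.5000)
p(n, N) = 3
W(m, E) = E*m
W(T, p(A, 1/(-1)))² = (3*(13/2))² = (39/2)² = 1521/4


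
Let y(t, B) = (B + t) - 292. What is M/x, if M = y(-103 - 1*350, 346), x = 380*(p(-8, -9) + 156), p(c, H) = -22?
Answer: -21/2680 ≈ -0.0078358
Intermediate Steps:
y(t, B) = -292 + B + t
x = 50920 (x = 380*(-22 + 156) = 380*134 = 50920)
M = -399 (M = -292 + 346 + (-103 - 1*350) = -292 + 346 + (-103 - 350) = -292 + 346 - 453 = -399)
M/x = -399/50920 = -399*1/50920 = -21/2680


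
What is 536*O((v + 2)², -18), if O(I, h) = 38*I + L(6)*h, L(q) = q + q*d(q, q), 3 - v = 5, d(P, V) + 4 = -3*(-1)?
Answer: 0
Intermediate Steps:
d(P, V) = -1 (d(P, V) = -4 - 3*(-1) = -4 + 3 = -1)
v = -2 (v = 3 - 1*5 = 3 - 5 = -2)
L(q) = 0 (L(q) = q + q*(-1) = q - q = 0)
O(I, h) = 38*I (O(I, h) = 38*I + 0*h = 38*I + 0 = 38*I)
536*O((v + 2)², -18) = 536*(38*(-2 + 2)²) = 536*(38*0²) = 536*(38*0) = 536*0 = 0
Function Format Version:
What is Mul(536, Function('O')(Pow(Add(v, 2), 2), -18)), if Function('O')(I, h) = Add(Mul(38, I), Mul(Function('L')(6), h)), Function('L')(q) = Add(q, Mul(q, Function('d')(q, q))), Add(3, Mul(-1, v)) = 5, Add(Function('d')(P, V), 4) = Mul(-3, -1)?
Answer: 0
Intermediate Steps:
Function('d')(P, V) = -1 (Function('d')(P, V) = Add(-4, Mul(-3, -1)) = Add(-4, 3) = -1)
v = -2 (v = Add(3, Mul(-1, 5)) = Add(3, -5) = -2)
Function('L')(q) = 0 (Function('L')(q) = Add(q, Mul(q, -1)) = Add(q, Mul(-1, q)) = 0)
Function('O')(I, h) = Mul(38, I) (Function('O')(I, h) = Add(Mul(38, I), Mul(0, h)) = Add(Mul(38, I), 0) = Mul(38, I))
Mul(536, Function('O')(Pow(Add(v, 2), 2), -18)) = Mul(536, Mul(38, Pow(Add(-2, 2), 2))) = Mul(536, Mul(38, Pow(0, 2))) = Mul(536, Mul(38, 0)) = Mul(536, 0) = 0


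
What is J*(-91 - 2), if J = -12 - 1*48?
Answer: 5580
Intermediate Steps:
J = -60 (J = -12 - 48 = -60)
J*(-91 - 2) = -60*(-91 - 2) = -60*(-93) = 5580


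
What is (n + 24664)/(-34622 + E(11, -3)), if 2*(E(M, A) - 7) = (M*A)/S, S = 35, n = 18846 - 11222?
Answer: -2260160/2423083 ≈ -0.93276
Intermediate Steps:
n = 7624
E(M, A) = 7 + A*M/70 (E(M, A) = 7 + ((M*A)/35)/2 = 7 + ((A*M)*(1/35))/2 = 7 + (A*M/35)/2 = 7 + A*M/70)
(n + 24664)/(-34622 + E(11, -3)) = (7624 + 24664)/(-34622 + (7 + (1/70)*(-3)*11)) = 32288/(-34622 + (7 - 33/70)) = 32288/(-34622 + 457/70) = 32288/(-2423083/70) = 32288*(-70/2423083) = -2260160/2423083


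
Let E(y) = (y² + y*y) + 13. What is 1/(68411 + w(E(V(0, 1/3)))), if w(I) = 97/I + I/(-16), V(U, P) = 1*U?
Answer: 208/14230871 ≈ 1.4616e-5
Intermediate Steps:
V(U, P) = U
E(y) = 13 + 2*y² (E(y) = (y² + y²) + 13 = 2*y² + 13 = 13 + 2*y²)
w(I) = 97/I - I/16 (w(I) = 97/I + I*(-1/16) = 97/I - I/16)
1/(68411 + w(E(V(0, 1/3)))) = 1/(68411 + (97/(13 + 2*0²) - (13 + 2*0²)/16)) = 1/(68411 + (97/(13 + 2*0) - (13 + 2*0)/16)) = 1/(68411 + (97/(13 + 0) - (13 + 0)/16)) = 1/(68411 + (97/13 - 1/16*13)) = 1/(68411 + (97*(1/13) - 13/16)) = 1/(68411 + (97/13 - 13/16)) = 1/(68411 + 1383/208) = 1/(14230871/208) = 208/14230871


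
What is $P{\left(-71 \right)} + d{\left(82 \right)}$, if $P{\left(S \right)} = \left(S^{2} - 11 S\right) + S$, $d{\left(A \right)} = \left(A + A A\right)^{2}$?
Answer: $46327387$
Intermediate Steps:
$d{\left(A \right)} = \left(A + A^{2}\right)^{2}$
$P{\left(S \right)} = S^{2} - 10 S$
$P{\left(-71 \right)} + d{\left(82 \right)} = - 71 \left(-10 - 71\right) + 82^{2} \left(1 + 82\right)^{2} = \left(-71\right) \left(-81\right) + 6724 \cdot 83^{2} = 5751 + 6724 \cdot 6889 = 5751 + 46321636 = 46327387$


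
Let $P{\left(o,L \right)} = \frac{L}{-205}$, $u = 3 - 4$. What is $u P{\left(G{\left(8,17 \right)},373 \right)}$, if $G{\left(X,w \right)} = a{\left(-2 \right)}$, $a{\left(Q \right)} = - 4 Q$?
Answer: $\frac{373}{205} \approx 1.8195$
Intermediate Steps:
$u = -1$
$G{\left(X,w \right)} = 8$ ($G{\left(X,w \right)} = \left(-4\right) \left(-2\right) = 8$)
$P{\left(o,L \right)} = - \frac{L}{205}$ ($P{\left(o,L \right)} = L \left(- \frac{1}{205}\right) = - \frac{L}{205}$)
$u P{\left(G{\left(8,17 \right)},373 \right)} = - \frac{\left(-1\right) 373}{205} = \left(-1\right) \left(- \frac{373}{205}\right) = \frac{373}{205}$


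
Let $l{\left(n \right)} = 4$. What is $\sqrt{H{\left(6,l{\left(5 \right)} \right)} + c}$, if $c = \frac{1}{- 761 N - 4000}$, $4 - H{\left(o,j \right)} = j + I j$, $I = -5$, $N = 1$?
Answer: $\frac{\sqrt{95219}}{69} \approx 4.4721$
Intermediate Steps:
$H{\left(o,j \right)} = 4 + 4 j$ ($H{\left(o,j \right)} = 4 - \left(j - 5 j\right) = 4 - - 4 j = 4 + 4 j$)
$c = - \frac{1}{4761}$ ($c = \frac{1}{\left(-761\right) 1 - 4000} = \frac{1}{-761 - 4000} = \frac{1}{-4761} = - \frac{1}{4761} \approx -0.00021004$)
$\sqrt{H{\left(6,l{\left(5 \right)} \right)} + c} = \sqrt{\left(4 + 4 \cdot 4\right) - \frac{1}{4761}} = \sqrt{\left(4 + 16\right) - \frac{1}{4761}} = \sqrt{20 - \frac{1}{4761}} = \sqrt{\frac{95219}{4761}} = \frac{\sqrt{95219}}{69}$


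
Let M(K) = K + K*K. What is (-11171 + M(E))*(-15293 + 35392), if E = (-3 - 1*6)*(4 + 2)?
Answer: -167002591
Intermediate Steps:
E = -54 (E = (-3 - 6)*6 = -9*6 = -54)
M(K) = K + K**2
(-11171 + M(E))*(-15293 + 35392) = (-11171 - 54*(1 - 54))*(-15293 + 35392) = (-11171 - 54*(-53))*20099 = (-11171 + 2862)*20099 = -8309*20099 = -167002591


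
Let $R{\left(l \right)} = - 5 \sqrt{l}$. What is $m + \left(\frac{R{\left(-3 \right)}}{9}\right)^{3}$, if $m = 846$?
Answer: $846 + \frac{125 i \sqrt{3}}{243} \approx 846.0 + 0.89097 i$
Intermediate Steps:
$m + \left(\frac{R{\left(-3 \right)}}{9}\right)^{3} = 846 + \left(\frac{\left(-5\right) \sqrt{-3}}{9}\right)^{3} = 846 + \left(- 5 i \sqrt{3} \cdot \frac{1}{9}\right)^{3} = 846 + \left(- \frac{5 i \sqrt{3}}{9}\right)^{3} = 846 + \frac{125 i \sqrt{3}}{243}$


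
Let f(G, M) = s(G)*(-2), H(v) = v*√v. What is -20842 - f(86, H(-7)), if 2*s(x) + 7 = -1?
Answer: -20850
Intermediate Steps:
s(x) = -4 (s(x) = -7/2 + (½)*(-1) = -7/2 - ½ = -4)
H(v) = v^(3/2)
f(G, M) = 8 (f(G, M) = -4*(-2) = 8)
-20842 - f(86, H(-7)) = -20842 - 1*8 = -20842 - 8 = -20850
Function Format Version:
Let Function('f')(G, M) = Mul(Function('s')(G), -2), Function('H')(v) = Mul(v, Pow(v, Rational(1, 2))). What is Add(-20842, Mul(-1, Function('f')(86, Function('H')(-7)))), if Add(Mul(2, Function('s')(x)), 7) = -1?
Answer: -20850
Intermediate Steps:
Function('s')(x) = -4 (Function('s')(x) = Add(Rational(-7, 2), Mul(Rational(1, 2), -1)) = Add(Rational(-7, 2), Rational(-1, 2)) = -4)
Function('H')(v) = Pow(v, Rational(3, 2))
Function('f')(G, M) = 8 (Function('f')(G, M) = Mul(-4, -2) = 8)
Add(-20842, Mul(-1, Function('f')(86, Function('H')(-7)))) = Add(-20842, Mul(-1, 8)) = Add(-20842, -8) = -20850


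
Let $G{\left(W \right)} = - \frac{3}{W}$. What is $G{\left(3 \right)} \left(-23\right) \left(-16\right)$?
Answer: $-368$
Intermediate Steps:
$G{\left(3 \right)} \left(-23\right) \left(-16\right) = - \frac{3}{3} \left(-23\right) \left(-16\right) = \left(-3\right) \frac{1}{3} \left(-23\right) \left(-16\right) = \left(-1\right) \left(-23\right) \left(-16\right) = 23 \left(-16\right) = -368$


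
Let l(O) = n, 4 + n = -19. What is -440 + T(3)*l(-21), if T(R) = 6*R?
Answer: -854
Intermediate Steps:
n = -23 (n = -4 - 19 = -23)
l(O) = -23
-440 + T(3)*l(-21) = -440 + (6*3)*(-23) = -440 + 18*(-23) = -440 - 414 = -854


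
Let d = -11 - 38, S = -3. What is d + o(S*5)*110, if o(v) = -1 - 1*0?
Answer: -159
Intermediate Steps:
d = -49
o(v) = -1 (o(v) = -1 + 0 = -1)
d + o(S*5)*110 = -49 - 1*110 = -49 - 110 = -159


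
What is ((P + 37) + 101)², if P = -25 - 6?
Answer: 11449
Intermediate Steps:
P = -31
((P + 37) + 101)² = ((-31 + 37) + 101)² = (6 + 101)² = 107² = 11449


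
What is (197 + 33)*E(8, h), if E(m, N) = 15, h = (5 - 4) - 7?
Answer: 3450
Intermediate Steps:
h = -6 (h = 1 - 7 = -6)
(197 + 33)*E(8, h) = (197 + 33)*15 = 230*15 = 3450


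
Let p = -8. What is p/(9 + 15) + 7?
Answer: 20/3 ≈ 6.6667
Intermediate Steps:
p/(9 + 15) + 7 = -8/(9 + 15) + 7 = -8/24 + 7 = -8*1/24 + 7 = -1/3 + 7 = 20/3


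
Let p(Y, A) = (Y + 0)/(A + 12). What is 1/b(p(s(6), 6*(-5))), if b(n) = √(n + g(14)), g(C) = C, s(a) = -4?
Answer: 3*√2/16 ≈ 0.26516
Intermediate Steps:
p(Y, A) = Y/(12 + A)
b(n) = √(14 + n) (b(n) = √(n + 14) = √(14 + n))
1/b(p(s(6), 6*(-5))) = 1/(√(14 - 4/(12 + 6*(-5)))) = 1/(√(14 - 4/(12 - 30))) = 1/(√(14 - 4/(-18))) = 1/(√(14 - 4*(-1/18))) = 1/(√(14 + 2/9)) = 1/(√(128/9)) = 1/(8*√2/3) = 3*√2/16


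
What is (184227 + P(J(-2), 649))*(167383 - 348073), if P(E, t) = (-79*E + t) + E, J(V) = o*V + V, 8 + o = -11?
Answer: -32897866920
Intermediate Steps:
o = -19 (o = -8 - 11 = -19)
J(V) = -18*V (J(V) = -19*V + V = -18*V)
P(E, t) = t - 78*E (P(E, t) = (t - 79*E) + E = t - 78*E)
(184227 + P(J(-2), 649))*(167383 - 348073) = (184227 + (649 - (-1404)*(-2)))*(167383 - 348073) = (184227 + (649 - 78*36))*(-180690) = (184227 + (649 - 2808))*(-180690) = (184227 - 2159)*(-180690) = 182068*(-180690) = -32897866920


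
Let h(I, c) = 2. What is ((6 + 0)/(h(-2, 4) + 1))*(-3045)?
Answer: -6090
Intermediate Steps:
((6 + 0)/(h(-2, 4) + 1))*(-3045) = ((6 + 0)/(2 + 1))*(-3045) = (6/3)*(-3045) = (6*(1/3))*(-3045) = 2*(-3045) = -6090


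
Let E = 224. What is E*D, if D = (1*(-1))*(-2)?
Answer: 448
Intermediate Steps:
D = 2 (D = -1*(-2) = 2)
E*D = 224*2 = 448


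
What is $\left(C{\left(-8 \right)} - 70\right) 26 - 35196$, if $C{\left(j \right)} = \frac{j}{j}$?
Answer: $-36990$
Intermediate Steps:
$C{\left(j \right)} = 1$
$\left(C{\left(-8 \right)} - 70\right) 26 - 35196 = \left(1 - 70\right) 26 - 35196 = \left(-69\right) 26 - 35196 = -1794 - 35196 = -36990$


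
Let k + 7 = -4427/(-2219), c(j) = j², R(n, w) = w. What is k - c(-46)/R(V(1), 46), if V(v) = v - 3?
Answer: -113180/2219 ≈ -51.005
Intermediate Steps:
V(v) = -3 + v
k = -11106/2219 (k = -7 - 4427/(-2219) = -7 - 4427*(-1/2219) = -7 + 4427/2219 = -11106/2219 ≈ -5.0050)
k - c(-46)/R(V(1), 46) = -11106/2219 - (-46)²/46 = -11106/2219 - 2116/46 = -11106/2219 - 1*46 = -11106/2219 - 46 = -113180/2219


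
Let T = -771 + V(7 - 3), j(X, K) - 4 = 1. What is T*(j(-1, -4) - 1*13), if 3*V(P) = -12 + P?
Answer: 18568/3 ≈ 6189.3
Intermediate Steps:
V(P) = -4 + P/3 (V(P) = (-12 + P)/3 = -4 + P/3)
j(X, K) = 5 (j(X, K) = 4 + 1 = 5)
T = -2321/3 (T = -771 + (-4 + (7 - 3)/3) = -771 + (-4 + (1/3)*4) = -771 + (-4 + 4/3) = -771 - 8/3 = -2321/3 ≈ -773.67)
T*(j(-1, -4) - 1*13) = -2321*(5 - 1*13)/3 = -2321*(5 - 13)/3 = -2321/3*(-8) = 18568/3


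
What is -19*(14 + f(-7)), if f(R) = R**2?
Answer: -1197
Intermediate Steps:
-19*(14 + f(-7)) = -19*(14 + (-7)**2) = -19*(14 + 49) = -19*63 = -1197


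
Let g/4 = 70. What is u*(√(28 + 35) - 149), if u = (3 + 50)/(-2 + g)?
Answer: -7897/278 + 159*√7/278 ≈ -26.893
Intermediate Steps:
g = 280 (g = 4*70 = 280)
u = 53/278 (u = (3 + 50)/(-2 + 280) = 53/278 ≈ 0.19065)
u*(√(28 + 35) - 149) = 53*(√(28 + 35) - 149)/278 = 53*(√63 - 149)/278 = 53*(3*√7 - 149)/278 = 53*(-149 + 3*√7)/278 = -7897/278 + 159*√7/278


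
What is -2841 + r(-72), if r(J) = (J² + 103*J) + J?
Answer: -5145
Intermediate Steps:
r(J) = J² + 104*J
-2841 + r(-72) = -2841 - 72*(104 - 72) = -2841 - 72*32 = -2841 - 2304 = -5145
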